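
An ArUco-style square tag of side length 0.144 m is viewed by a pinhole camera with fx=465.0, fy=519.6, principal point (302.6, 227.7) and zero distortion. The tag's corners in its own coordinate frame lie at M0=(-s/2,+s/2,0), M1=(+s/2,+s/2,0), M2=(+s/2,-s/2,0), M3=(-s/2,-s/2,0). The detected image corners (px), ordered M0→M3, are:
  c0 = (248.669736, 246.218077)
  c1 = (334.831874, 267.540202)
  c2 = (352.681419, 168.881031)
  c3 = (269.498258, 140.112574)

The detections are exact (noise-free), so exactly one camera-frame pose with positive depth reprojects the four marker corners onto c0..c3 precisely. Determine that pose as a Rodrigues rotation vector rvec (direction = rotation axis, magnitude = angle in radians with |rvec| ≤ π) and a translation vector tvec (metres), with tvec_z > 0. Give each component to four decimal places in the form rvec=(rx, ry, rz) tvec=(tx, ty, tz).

Intrinsics K: fx=465.0, fy=519.6, cx=302.6, cy=227.7
Marker side s = 0.144 m; corners in marker frame (Z=0):
  M0 = (-0.0720, +0.0720, 0)
  M1 = (+0.0720, +0.0720, 0)
  M2 = (+0.0720, -0.0720, 0)
  M3 = (-0.0720, -0.0720, 0)
Detected image corners:
  c0 = (248.669736, 246.218077) px
  c1 = (334.831874, 267.540202) px
  c2 = (352.681419, 168.881031) px
  c3 = (269.498258, 140.112574) px
Planar DLT: solve 8×8 A·h = b for H (H[2,2]=1):
  H  [+749.15902 -170.71579 +303.13601]
  H  [+284.18624 +684.86995 +205.72012]
  H  [+0.53495 -0.12214 +1.00000]
B = K⁻¹H; ‖b₁‖=1.406746, ‖b₂‖=1.406746; λ = 2/(‖b₁‖+‖b₂‖) = 0.710860, sign → tz>0 ⇒ λ=+0.710860
r₁ = λ·B[:,0] = (+0.89780,+0.22215,+0.38028); r₂ = λ·B[:,1] = (-0.20448,+0.97501,-0.08682)
r₃ = r₁×r₂ = (-0.39006,+0.00019,+0.92079); SVD([r₁ r₂ r₃]) → R = UVᵀ:
  R  [+0.89780 -0.20448 -0.39006]
  R  [+0.22215 +0.97501 +0.00019]
  R  [+0.38028 -0.08682 +0.92079]
t = (+0.00082, -0.03007, +0.71086) m
tr R = 2.793599; θ = arccos((tr R − 1)/2) = 0.458314 rad = 26.259°
axis k = ((R−Rᵀ)₃₂, (R−Rᵀ)₁₃, (R−Rᵀ)₂₁) / (2 sinθ) = (-0.098338, -0.870563, +0.482131)
rvec = θ·k = (-0.045070, -0.398991, +0.220967)

rvec=(-0.0451, -0.3990, 0.2210) tvec=(0.0008, -0.0301, 0.7109)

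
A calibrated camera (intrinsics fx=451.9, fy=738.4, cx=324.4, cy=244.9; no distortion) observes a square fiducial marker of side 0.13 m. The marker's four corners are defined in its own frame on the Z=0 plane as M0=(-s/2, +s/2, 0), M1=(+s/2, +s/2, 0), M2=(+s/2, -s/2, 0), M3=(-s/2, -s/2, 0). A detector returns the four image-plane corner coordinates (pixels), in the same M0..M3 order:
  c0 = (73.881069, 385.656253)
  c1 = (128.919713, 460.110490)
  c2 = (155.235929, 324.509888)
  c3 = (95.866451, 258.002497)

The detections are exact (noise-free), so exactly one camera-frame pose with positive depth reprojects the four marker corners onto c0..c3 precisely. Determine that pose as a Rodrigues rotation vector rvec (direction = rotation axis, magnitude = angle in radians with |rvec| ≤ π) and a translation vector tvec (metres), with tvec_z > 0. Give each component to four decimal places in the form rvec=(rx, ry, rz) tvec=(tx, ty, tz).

Intrinsics K: fx=451.9, fy=738.4, cx=324.4, cy=244.9
Marker side s = 0.13 m; corners in marker frame (Z=0):
  M0 = (-0.0650, +0.0650, 0)
  M1 = (+0.0650, +0.0650, 0)
  M2 = (+0.0650, -0.0650, 0)
  M3 = (-0.0650, -0.0650, 0)
Detected image corners:
  c0 = (73.881069, 385.656253) px
  c1 = (128.919713, 460.110490) px
  c2 = (155.235929, 324.509888) px
  c3 = (95.866451, 258.002497) px
Planar DLT: solve 8×8 A·h = b for H (H[2,2]=1):
  H  [+367.84578 -149.33636 +112.05142]
  H  [+316.71638 +1123.76313 +356.96739]
  H  [-0.63312 +0.31508 +1.00000]
B = K⁻¹H; ‖b₁‖=1.555030, ‖b₂‖=1.555031; λ = 2/(‖b₁‖+‖b₂‖) = 0.643074, sign → tz>0 ⇒ λ=+0.643074
r₁ = λ·B[:,0] = (+0.81573,+0.41086,-0.40715); r₂ = λ·B[:,1] = (-0.35796,+0.91149,+0.20262)
r₃ = r₁×r₂ = (+0.45436,-0.01954,+0.89061); SVD([r₁ r₂ r₃]) → R = UVᵀ:
  R  [+0.81573 -0.35796 +0.45436]
  R  [+0.41086 +0.91149 -0.01954]
  R  [-0.40715 +0.20262 +0.89061]
t = (-0.30218, +0.09760, +0.64307) m
tr R = 2.617827; θ = arccos((tr R − 1)/2) = 0.628495 rad = 36.010°
axis k = ((R−Rᵀ)₃₂, (R−Rᵀ)₁₃, (R−Rᵀ)₂₁) / (2 sinθ) = (+0.188932, +0.732661, +0.653845)
rvec = θ·k = (+0.118742, +0.460473, +0.410938)

rvec=(0.1187, 0.4605, 0.4109) tvec=(-0.3022, 0.0976, 0.6431)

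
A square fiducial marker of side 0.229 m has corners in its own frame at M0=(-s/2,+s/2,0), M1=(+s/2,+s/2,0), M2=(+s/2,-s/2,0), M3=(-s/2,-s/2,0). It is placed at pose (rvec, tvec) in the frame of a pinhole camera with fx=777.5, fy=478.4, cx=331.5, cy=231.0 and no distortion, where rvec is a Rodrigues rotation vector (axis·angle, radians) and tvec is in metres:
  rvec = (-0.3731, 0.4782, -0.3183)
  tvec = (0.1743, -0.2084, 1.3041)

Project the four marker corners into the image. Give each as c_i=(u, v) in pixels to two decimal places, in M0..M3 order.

Intrinsics K: fx=777.5, fy=478.4, cx=331.5, cy=231.0
Marker side s = 0.229 m; corners in marker frame (Z=0):
  M0 = (-0.1145, +0.1145, 0)
  M1 = (+0.1145, +0.1145, 0)
  M2 = (+0.1145, -0.1145, 0)
  M3 = (-0.1145, -0.1145, 0)
rvec = (-0.3731, 0.4782, -0.3183), |rvec| = θ = 0.68498 rad = 39.246°
Rodrigues: sinθ=0.63266, 1−cosθ=0.22557; R = I + sinθ·[k]× + (1−cosθ)·[k]×²:
    [+0.84136 +0.20821 +0.49877]
    [-0.37976 +0.88437 +0.27142]
    [-0.38458 -0.41778 +0.82314]
t = (0.1743, -0.2084, 1.3041) m
M0: Pc = R·M0+t = (+0.10181, -0.06366, +1.30030); u = 777.5·(+0.10181)/1.30030 + 331.5 = 392.3733, v = 478.4·(-0.06366)/1.30030 + 231.0 = 207.5796
M1: Pc = R·M1+t = (+0.29448, -0.15062, +1.21223); u = 777.5·(+0.29448)/1.21223 + 331.5 = 520.3707, v = 478.4·(-0.15062)/1.21223 + 231.0 = 171.5577
M2: Pc = R·M2+t = (+0.24679, -0.35314, +1.30790); u = 777.5·(+0.24679)/1.30790 + 331.5 = 478.2107, v = 478.4·(-0.35314)/1.30790 + 231.0 = 101.8285
M3: Pc = R·M3+t = (+0.05412, -0.26618, +1.39597); u = 777.5·(+0.05412)/1.39597 + 331.5 = 361.6452, v = 478.4·(-0.26618)/1.39597 + 231.0 = 139.7807

c0=(392.37, 207.58) c1=(520.37, 171.56) c2=(478.21, 101.83) c3=(361.65, 139.78)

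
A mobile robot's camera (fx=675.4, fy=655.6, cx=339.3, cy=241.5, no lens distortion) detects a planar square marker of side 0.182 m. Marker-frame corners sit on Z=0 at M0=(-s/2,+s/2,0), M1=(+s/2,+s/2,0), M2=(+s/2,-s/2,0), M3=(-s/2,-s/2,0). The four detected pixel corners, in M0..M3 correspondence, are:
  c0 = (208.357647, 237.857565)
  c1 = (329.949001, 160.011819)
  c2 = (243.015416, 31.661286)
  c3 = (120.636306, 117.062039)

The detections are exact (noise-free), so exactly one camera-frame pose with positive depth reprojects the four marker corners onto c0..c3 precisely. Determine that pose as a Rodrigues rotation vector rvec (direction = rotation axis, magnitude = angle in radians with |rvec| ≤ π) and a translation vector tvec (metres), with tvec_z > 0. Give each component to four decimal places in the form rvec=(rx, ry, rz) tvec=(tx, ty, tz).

rvec=(0.1980, 0.1237, -0.5744) tvec=(-0.1370, -0.1273, 0.8102)

Intrinsics K: fx=675.4, fy=655.6, cx=339.3, cy=241.5
Marker side s = 0.182 m; corners in marker frame (Z=0):
  M0 = (-0.0910, +0.0910, 0)
  M1 = (+0.0910, +0.0910, 0)
  M2 = (+0.0910, -0.0910, 0)
  M3 = (-0.0910, -0.0910, 0)
Detected image corners:
  c0 = (208.357647, 237.857565) px
  c1 = (329.949001, 160.011819) px
  c2 = (243.015416, 31.661286) px
  c3 = (120.636306, 117.062039) px
Planar DLT: solve 8×8 A·h = b for H (H[2,2]=1):
  H  [+622.63276 +521.92483 +225.05964]
  H  [-476.96027 +709.55854 +138.48912]
  H  [-0.21100 +0.18654 +1.00000]
B = K⁻¹H; ‖b₁‖=1.234211, ‖b₂‖=1.234211; λ = 2/(‖b₁‖+‖b₂‖) = 0.810234, sign → tz>0 ⇒ λ=+0.810234
r₁ = λ·B[:,0] = (+0.83282,-0.52648,-0.17096); r₂ = λ·B[:,1] = (+0.55019,+0.82125,+0.15114)
r₃ = r₁×r₂ = (+0.06083,-0.21993,+0.97362); SVD([r₁ r₂ r₃]) → R = UVᵀ:
  R  [+0.83282 +0.55019 +0.06083]
  R  [-0.52648 +0.82125 -0.21993]
  R  [-0.17096 +0.15114 +0.97362]
t = (-0.13705, -0.12731, +0.81023) m
tr R = 2.627682; θ = arccos((tr R − 1)/2) = 0.620065 rad = 35.527°
axis k = ((R−Rᵀ)₃₂, (R−Rᵀ)₁₃, (R−Rᵀ)₂₁) / (2 sinθ) = (+0.319290, +0.199447, -0.926431)
rvec = θ·k = (+0.197981, +0.123670, -0.574447)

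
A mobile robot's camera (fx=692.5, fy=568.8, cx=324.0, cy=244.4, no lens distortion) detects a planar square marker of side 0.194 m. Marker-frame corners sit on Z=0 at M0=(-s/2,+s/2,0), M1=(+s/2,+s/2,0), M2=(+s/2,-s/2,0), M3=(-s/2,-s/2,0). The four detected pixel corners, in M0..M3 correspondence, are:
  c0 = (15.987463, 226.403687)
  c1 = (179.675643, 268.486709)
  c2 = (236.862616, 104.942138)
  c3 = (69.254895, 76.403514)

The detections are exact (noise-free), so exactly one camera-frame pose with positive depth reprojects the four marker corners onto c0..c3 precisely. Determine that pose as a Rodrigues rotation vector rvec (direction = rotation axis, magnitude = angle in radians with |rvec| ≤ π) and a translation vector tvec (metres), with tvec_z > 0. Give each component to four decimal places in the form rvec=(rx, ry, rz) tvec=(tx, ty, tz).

Intrinsics K: fx=692.5, fy=568.8, cx=324.0, cy=244.4
Marker side s = 0.194 m; corners in marker frame (Z=0):
  M0 = (-0.0970, +0.0970, 0)
  M1 = (+0.0970, +0.0970, 0)
  M2 = (+0.0970, -0.0970, 0)
  M3 = (-0.0970, -0.0970, 0)
Detected image corners:
  c0 = (15.987463, 226.403687) px
  c1 = (179.675643, 268.486709) px
  c2 = (236.862616, 104.942138) px
  c3 = (69.254895, 76.403514) px
Planar DLT: solve 8×8 A·h = b for H (H[2,2]=1):
  H  [+798.71089 -287.33831 +121.97801]
  H  [+107.58174 +802.44758 +168.11838]
  H  [-0.43978 -0.02466 +1.00000]
B = K⁻¹H; ‖b₁‖=1.477707, ‖b₂‖=1.477707; λ = 2/(‖b₁‖+‖b₂‖) = 0.676724, sign → tz>0 ⇒ λ=+0.676724
r₁ = λ·B[:,0] = (+0.91976,+0.25587,-0.29761); r₂ = λ·B[:,1] = (-0.27299,+0.96187,-0.01669)
r₃ = r₁×r₂ = (+0.28200,+0.09659,+0.95454); SVD([r₁ r₂ r₃]) → R = UVᵀ:
  R  [+0.91976 -0.27299 +0.28200]
  R  [+0.25587 +0.96187 +0.09659]
  R  [-0.29761 -0.01669 +0.95454]
t = (-0.19742, -0.09076, +0.67672) m
tr R = 2.836174; θ = arccos((tr R − 1)/2) = 0.407570 rad = 23.352°
axis k = ((R−Rᵀ)₃₂, (R−Rᵀ)₁₃, (R−Rᵀ)₂₁) / (2 sinθ) = (-0.142888, +0.731128, +0.667110)
rvec = θ·k = (-0.058237, +0.297986, +0.271894)

rvec=(-0.0582, 0.2980, 0.2719) tvec=(-0.1974, -0.0908, 0.6767)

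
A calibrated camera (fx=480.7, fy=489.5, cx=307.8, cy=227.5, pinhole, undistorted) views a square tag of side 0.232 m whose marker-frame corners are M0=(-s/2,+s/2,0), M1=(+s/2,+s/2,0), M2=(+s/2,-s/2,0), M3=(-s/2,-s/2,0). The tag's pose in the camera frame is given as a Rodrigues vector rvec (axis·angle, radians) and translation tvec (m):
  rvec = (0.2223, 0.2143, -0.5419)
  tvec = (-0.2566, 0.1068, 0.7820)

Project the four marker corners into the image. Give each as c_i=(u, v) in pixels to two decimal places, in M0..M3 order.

Intrinsics K: fx=480.7, fy=489.5, cx=307.8, cy=227.5
Marker side s = 0.232 m; corners in marker frame (Z=0):
  M0 = (-0.1160, +0.1160, 0)
  M1 = (+0.1160, +0.1160, 0)
  M2 = (+0.1160, -0.1160, 0)
  M3 = (-0.1160, -0.1160, 0)
rvec = (0.2223, 0.2143, -0.5419), |rvec| = θ = 0.62370 rad = 35.735°
Rodrigues: sinθ=0.58404, 1−cosθ=0.18827; R = I + sinθ·[k]× + (1−cosθ)·[k]×²:
    [+0.83564 +0.53050 +0.14237]
    [-0.48439 +0.83395 -0.26437]
    [-0.25898 +0.15196 +0.95385]
t = (-0.2566, 0.1068, 0.7820) m
M0: Pc = R·M0+t = (-0.29200, +0.25973, +0.82967); u = 480.7·(-0.29200)/0.82967 + 307.8 = 138.6208, v = 489.5·(+0.25973)/0.82967 + 227.5 = 380.7377
M1: Pc = R·M1+t = (-0.09813, +0.14735, +0.76959); u = 480.7·(-0.09813)/0.76959 + 307.8 = 246.5076, v = 489.5·(+0.14735)/0.76959 + 227.5 = 321.2227
M2: Pc = R·M2+t = (-0.22120, -0.04613, +0.73433); u = 480.7·(-0.22120)/0.73433 + 307.8 = 162.9981, v = 489.5·(-0.04613)/0.73433 + 227.5 = 196.7518
M3: Pc = R·M3+t = (-0.41507, +0.06625, +0.79441); u = 480.7·(-0.41507)/0.79441 + 307.8 = 56.6395, v = 489.5·(+0.06625)/0.79441 + 227.5 = 268.3220

c0=(138.62, 380.74) c1=(246.51, 321.22) c2=(163.00, 196.75) c3=(56.64, 268.32)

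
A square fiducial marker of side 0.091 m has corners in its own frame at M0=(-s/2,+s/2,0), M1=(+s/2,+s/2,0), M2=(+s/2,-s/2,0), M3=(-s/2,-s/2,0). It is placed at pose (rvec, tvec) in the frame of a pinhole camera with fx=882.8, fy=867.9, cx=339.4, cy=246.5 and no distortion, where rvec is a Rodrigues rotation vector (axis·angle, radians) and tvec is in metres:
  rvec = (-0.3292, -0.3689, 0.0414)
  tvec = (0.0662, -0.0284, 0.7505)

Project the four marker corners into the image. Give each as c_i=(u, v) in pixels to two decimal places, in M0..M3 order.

c0=(369.65, 258.71) c1=(468.05, 268.63) c2=(461.17, 172.12) c3=(366.34, 158.53)

Intrinsics K: fx=882.8, fy=867.9, cx=339.4, cy=246.5
Marker side s = 0.091 m; corners in marker frame (Z=0):
  M0 = (-0.0455, +0.0455, 0)
  M1 = (+0.0455, +0.0455, 0)
  M2 = (+0.0455, -0.0455, 0)
  M3 = (-0.0455, -0.0455, 0)
rvec = (-0.3292, -0.3689, 0.0414), |rvec| = θ = 0.49616 rad = 28.428°
Rodrigues: sinθ=0.47605, 1−cosθ=0.12058; R = I + sinθ·[k]× + (1−cosθ)·[k]×²:
    [+0.93250 +0.01976 -0.36063]
    [+0.09921 +0.94608 +0.30838]
    [+0.34727 -0.32334 +0.88026]
t = (0.0662, -0.0284, 0.7505) m
M0: Pc = R·M0+t = (+0.02467, +0.01013, +0.71999); u = 882.8·(+0.02467)/0.71999 + 339.4 = 369.6492, v = 867.9·(+0.01013)/0.71999 + 246.5 = 258.7142
M1: Pc = R·M1+t = (+0.10953, +0.01916, +0.75159); u = 882.8·(+0.10953)/0.75159 + 339.4 = 468.0492, v = 867.9·(+0.01916)/0.75159 + 246.5 = 268.6256
M2: Pc = R·M2+t = (+0.10773, -0.06693, +0.78101); u = 882.8·(+0.10773)/0.78101 + 339.4 = 461.1697, v = 867.9·(-0.06693)/0.78101 + 246.5 = 172.1213
M3: Pc = R·M3+t = (+0.02287, -0.07596, +0.74941); u = 882.8·(+0.02287)/0.74941 + 339.4 = 366.3430, v = 867.9·(-0.07596)/0.74941 + 246.5 = 158.5295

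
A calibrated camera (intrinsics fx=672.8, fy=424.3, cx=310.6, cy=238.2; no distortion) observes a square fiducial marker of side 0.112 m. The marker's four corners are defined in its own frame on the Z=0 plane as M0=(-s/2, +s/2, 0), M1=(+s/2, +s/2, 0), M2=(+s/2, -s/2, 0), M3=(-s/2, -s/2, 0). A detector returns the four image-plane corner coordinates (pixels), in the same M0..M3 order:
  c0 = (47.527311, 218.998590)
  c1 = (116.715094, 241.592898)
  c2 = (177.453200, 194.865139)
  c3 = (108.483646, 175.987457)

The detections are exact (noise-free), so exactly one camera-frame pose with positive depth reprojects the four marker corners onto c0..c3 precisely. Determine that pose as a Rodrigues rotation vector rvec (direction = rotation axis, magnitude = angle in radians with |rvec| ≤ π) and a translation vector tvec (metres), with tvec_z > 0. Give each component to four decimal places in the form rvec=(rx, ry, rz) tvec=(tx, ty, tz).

rvec=(-0.5006, 0.3174, 0.4926) tvec=(-0.2307, -0.0576, 0.7829)

Intrinsics K: fx=672.8, fy=424.3, cx=310.6, cy=238.2
Marker side s = 0.112 m; corners in marker frame (Z=0):
  M0 = (-0.0560, +0.0560, 0)
  M1 = (+0.0560, +0.0560, 0)
  M2 = (+0.0560, -0.0560, 0)
  M3 = (-0.0560, -0.0560, 0)
Detected image corners:
  c0 = (47.527311, 218.998590) px
  c1 = (116.715094, 241.592898) px
  c2 = (177.453200, 194.865139) px
  c3 = (108.483646, 175.987457) px
Planar DLT: solve 8×8 A·h = b for H (H[2,2]=1):
  H  [+558.63540 -597.66884 +112.36903]
  H  [+77.36578 +299.73829 +206.95438]
  H  [-0.51635 -0.48302 +1.00000]
B = K⁻¹H; ‖b₁‖=1.277376, ‖b₂‖=1.277376; λ = 2/(‖b₁‖+‖b₂‖) = 0.782855, sign → tz>0 ⇒ λ=+0.782855
r₁ = λ·B[:,0] = (+0.83663,+0.36967,-0.40422); r₂ = λ·B[:,1] = (-0.52087,+0.76532,-0.37814)
r₃ = r₁×r₂ = (+0.16957,+0.52691,+0.83284); SVD([r₁ r₂ r₃]) → R = UVᵀ:
  R  [+0.83663 -0.52087 +0.16957]
  R  [+0.36967 +0.76532 +0.52691]
  R  [-0.40422 -0.37814 +0.83284]
t = (-0.23066, -0.05765, +0.78286) m
tr R = 2.434779; θ = arccos((tr R − 1)/2) = 0.770748 rad = 44.161°
axis k = ((R−Rᵀ)₃₂, (R−Rᵀ)₁₃, (R−Rᵀ)₂₁) / (2 sinθ) = (-0.649549, +0.411812, +0.639138)
rvec = θ·k = (-0.500639, +0.317404, +0.492614)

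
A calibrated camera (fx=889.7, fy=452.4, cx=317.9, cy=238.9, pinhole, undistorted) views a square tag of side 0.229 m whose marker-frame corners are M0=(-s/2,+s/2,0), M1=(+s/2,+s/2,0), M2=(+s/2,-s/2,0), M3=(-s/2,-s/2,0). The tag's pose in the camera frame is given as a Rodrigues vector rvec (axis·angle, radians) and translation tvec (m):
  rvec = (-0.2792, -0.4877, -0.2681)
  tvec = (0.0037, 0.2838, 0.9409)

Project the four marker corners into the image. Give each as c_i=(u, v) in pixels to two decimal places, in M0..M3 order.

c0=(258.71, 454.77) c1=(443.26, 410.08) c2=(374.36, 308.26) c3=(190.47, 338.05)

Intrinsics K: fx=889.7, fy=452.4, cx=317.9, cy=238.9
Marker side s = 0.229 m; corners in marker frame (Z=0):
  M0 = (-0.1145, +0.1145, 0)
  M1 = (+0.1145, +0.1145, 0)
  M2 = (+0.1145, -0.1145, 0)
  M3 = (-0.1145, -0.1145, 0)
rvec = (-0.2792, -0.4877, -0.2681), |rvec| = θ = 0.62264 rad = 35.675°
Rodrigues: sinθ=0.58318, 1−cosθ=0.18766; R = I + sinθ·[k]× + (1−cosθ)·[k]×²:
    [+0.85007 +0.31702 -0.42056]
    [-0.18520 +0.92747 +0.32480]
    [+0.49303 -0.19822 +0.84713]
t = (0.0037, 0.2838, 0.9409) m
M0: Pc = R·M0+t = (-0.05733, +0.41120, +0.86175); u = 889.7·(-0.05733)/0.86175 + 317.9 = 258.7060, v = 452.4·(+0.41120)/0.86175 + 238.9 = 454.7709
M1: Pc = R·M1+t = (+0.13733, +0.36879, +0.97466); u = 889.7·(+0.13733)/0.97466 + 317.9 = 443.2619, v = 452.4·(+0.36879)/0.97466 + 238.9 = 410.0793
M2: Pc = R·M2+t = (+0.06473, +0.15640, +1.02005); u = 889.7·(+0.06473)/1.02005 + 317.9 = 374.3624, v = 452.4·(+0.15640)/1.02005 + 238.9 = 308.2644
M3: Pc = R·M3+t = (-0.12993, +0.19881, +0.90714); u = 889.7·(-0.12993)/0.90714 + 317.9 = 190.4661, v = 452.4·(+0.19881)/0.90714 + 238.9 = 338.0478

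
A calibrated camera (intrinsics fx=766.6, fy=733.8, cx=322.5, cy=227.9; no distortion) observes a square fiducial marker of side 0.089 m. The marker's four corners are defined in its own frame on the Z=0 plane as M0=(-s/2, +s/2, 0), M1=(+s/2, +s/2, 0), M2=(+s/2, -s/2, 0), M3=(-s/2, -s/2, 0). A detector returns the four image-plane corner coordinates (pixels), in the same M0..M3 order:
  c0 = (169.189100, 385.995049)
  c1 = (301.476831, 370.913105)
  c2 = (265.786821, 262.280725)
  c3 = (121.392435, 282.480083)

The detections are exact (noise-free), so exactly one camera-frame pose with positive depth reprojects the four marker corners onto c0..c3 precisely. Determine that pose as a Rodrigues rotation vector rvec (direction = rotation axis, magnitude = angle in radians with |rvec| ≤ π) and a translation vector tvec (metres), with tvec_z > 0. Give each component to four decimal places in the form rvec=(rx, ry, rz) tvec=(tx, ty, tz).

Intrinsics K: fx=766.6, fy=733.8, cx=322.5, cy=227.9
Marker side s = 0.089 m; corners in marker frame (Z=0):
  M0 = (-0.0445, +0.0445, 0)
  M1 = (+0.0445, +0.0445, 0)
  M2 = (+0.0445, -0.0445, 0)
  M3 = (-0.0445, -0.0445, 0)
Detected image corners:
  c0 = (169.189100, 385.995049) px
  c1 = (301.476831, 370.913105) px
  c2 = (265.786821, 262.280725) px
  c3 = (121.392435, 282.480083) px
Planar DLT: solve 8×8 A·h = b for H (H[2,2]=1):
  H  [+1473.78568 +704.32114 +214.36608]
  H  [-314.10965 +1546.75198 +328.13613]
  H  [-0.36045 +1.09206 +1.00000]
B = K⁻¹H; ‖b₁‖=2.128822, ‖b₂‖=2.128822; λ = 2/(‖b₁‖+‖b₂‖) = 0.469743, sign → tz>0 ⇒ λ=+0.469743
r₁ = λ·B[:,0] = (+0.97431,-0.14849,-0.16932); r₂ = λ·B[:,1] = (+0.21577,+0.83084,+0.51299)
r₃ = r₁×r₂ = (+0.06450,-0.53634,+0.84153); SVD([r₁ r₂ r₃]) → R = UVᵀ:
  R  [+0.97431 +0.21577 +0.06450]
  R  [-0.14849 +0.83084 -0.53634]
  R  [-0.16932 +0.51299 +0.84153]
t = (-0.06626, +0.06417, +0.46974) m
tr R = 2.646677; θ = arccos((tr R − 1)/2) = 0.603527 rad = 34.580°
axis k = ((R−Rᵀ)₃₂, (R−Rᵀ)₁₃, (R−Rᵀ)₂₁) / (2 sinθ) = (+0.924437, +0.205993, -0.320910)
rvec = θ·k = (+0.557923, +0.124322, -0.193678)

rvec=(0.5579, 0.1243, -0.1937) tvec=(-0.0663, 0.0642, 0.4697)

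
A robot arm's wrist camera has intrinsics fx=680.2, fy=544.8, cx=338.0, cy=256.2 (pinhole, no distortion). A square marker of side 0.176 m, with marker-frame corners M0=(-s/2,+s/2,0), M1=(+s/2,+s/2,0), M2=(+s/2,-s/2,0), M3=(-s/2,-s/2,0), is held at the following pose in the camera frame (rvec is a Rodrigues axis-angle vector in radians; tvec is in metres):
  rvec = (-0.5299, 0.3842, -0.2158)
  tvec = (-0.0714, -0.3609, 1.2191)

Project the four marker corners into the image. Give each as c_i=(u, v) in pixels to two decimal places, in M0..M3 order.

c0=(257.28, 137.78) c1=(348.27, 107.49) c2=(337.71, 53.46) c3=(253.71, 83.77)

Intrinsics K: fx=680.2, fy=544.8, cx=338.0, cy=256.2
Marker side s = 0.176 m; corners in marker frame (Z=0):
  M0 = (-0.0880, +0.0880, 0)
  M1 = (+0.0880, +0.0880, 0)
  M2 = (+0.0880, -0.0880, 0)
  M3 = (-0.0880, -0.0880, 0)
rvec = (-0.5299, 0.3842, -0.2158), |rvec| = θ = 0.68918 rad = 39.487°
Rodrigues: sinθ=0.63591, 1−cosθ=0.22823; R = I + sinθ·[k]× + (1−cosθ)·[k]×²:
    [+0.90669 +0.10129 +0.40945]
    [-0.29695 +0.84270 +0.44910]
    [-0.29955 -0.52878 +0.79414]
t = (-0.0714, -0.3609, 1.2191) m
M0: Pc = R·M0+t = (-0.14228, -0.26061, +1.19893); u = 680.2·(-0.14228)/1.19893 + 338.0 = 257.2814, v = 544.8·(-0.26061)/1.19893 + 256.2 = 137.7766
M1: Pc = R·M1+t = (+0.01730, -0.31287, +1.14621); u = 680.2·(+0.01730)/1.14621 + 338.0 = 348.2679, v = 544.8·(-0.31287)/1.14621 + 256.2 = 107.4888
M2: Pc = R·M2+t = (-0.00052, -0.46119, +1.23927); u = 680.2·(-0.00052)/1.23927 + 338.0 = 337.7121, v = 544.8·(-0.46119)/1.23927 + 256.2 = 53.4556
M3: Pc = R·M3+t = (-0.16010, -0.40893, +1.29199); u = 680.2·(-0.16010)/1.29199 + 338.0 = 253.7103, v = 544.8·(-0.40893)/1.29199 + 256.2 = 83.7665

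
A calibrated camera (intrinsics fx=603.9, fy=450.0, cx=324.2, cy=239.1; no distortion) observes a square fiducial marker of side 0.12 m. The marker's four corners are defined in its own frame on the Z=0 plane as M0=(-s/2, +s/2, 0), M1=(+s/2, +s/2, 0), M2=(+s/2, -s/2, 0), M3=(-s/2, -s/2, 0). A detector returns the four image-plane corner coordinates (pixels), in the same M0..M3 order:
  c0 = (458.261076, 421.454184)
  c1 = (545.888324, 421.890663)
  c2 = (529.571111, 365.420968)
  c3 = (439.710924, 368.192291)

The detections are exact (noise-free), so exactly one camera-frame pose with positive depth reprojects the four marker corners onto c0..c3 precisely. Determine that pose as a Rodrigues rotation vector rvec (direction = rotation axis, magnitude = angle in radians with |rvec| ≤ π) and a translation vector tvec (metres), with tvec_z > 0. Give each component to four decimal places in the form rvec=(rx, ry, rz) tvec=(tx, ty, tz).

Intrinsics K: fx=603.9, fy=450.0, cx=324.2, cy=239.1
Marker side s = 0.12 m; corners in marker frame (Z=0):
  M0 = (-0.0600, +0.0600, 0)
  M1 = (+0.0600, +0.0600, 0)
  M2 = (+0.0600, -0.0600, 0)
  M3 = (-0.0600, -0.0600, 0)
Detected image corners:
  c0 = (458.261076, 421.454184) px
  c1 = (545.888324, 421.890663) px
  c2 = (529.571111, 365.420968) px
  c3 = (439.710924, 368.192291) px
Planar DLT: solve 8×8 A·h = b for H (H[2,2]=1):
  H  [+502.18020 +295.59072 +492.23702]
  H  [-199.01465 +576.72687 +394.75694]
  H  [-0.48075 +0.30412 +1.00000]
B = K⁻¹H; ‖b₁‖=1.205551, ‖b₂‖=1.205551; λ = 2/(‖b₁‖+‖b₂‖) = 0.829496, sign → tz>0 ⇒ λ=+0.829496
r₁ = λ·B[:,0] = (+0.90386,-0.15496,-0.39878); r₂ = λ·B[:,1] = (+0.27058,+0.92906,+0.25227)
r₃ = r₁×r₂ = (+0.33140,-0.33592,+0.88167); SVD([r₁ r₂ r₃]) → R = UVᵀ:
  R  [+0.90386 +0.27058 +0.33140]
  R  [-0.15496 +0.92906 -0.33592]
  R  [-0.39878 +0.25227 +0.88167]
t = (+0.23081, +0.28693, +0.82950) m
tr R = 2.714581; θ = arccos((tr R − 1)/2) = 0.540812 rad = 30.986°
axis k = ((R−Rᵀ)₃₂, (R−Rᵀ)₁₃, (R−Rᵀ)₂₁) / (2 sinθ) = (+0.571242, +0.709137, -0.413288)
rvec = θ·k = (+0.308935, +0.383510, -0.223511)

rvec=(0.3089, 0.3835, -0.2235) tvec=(0.2308, 0.2869, 0.8295)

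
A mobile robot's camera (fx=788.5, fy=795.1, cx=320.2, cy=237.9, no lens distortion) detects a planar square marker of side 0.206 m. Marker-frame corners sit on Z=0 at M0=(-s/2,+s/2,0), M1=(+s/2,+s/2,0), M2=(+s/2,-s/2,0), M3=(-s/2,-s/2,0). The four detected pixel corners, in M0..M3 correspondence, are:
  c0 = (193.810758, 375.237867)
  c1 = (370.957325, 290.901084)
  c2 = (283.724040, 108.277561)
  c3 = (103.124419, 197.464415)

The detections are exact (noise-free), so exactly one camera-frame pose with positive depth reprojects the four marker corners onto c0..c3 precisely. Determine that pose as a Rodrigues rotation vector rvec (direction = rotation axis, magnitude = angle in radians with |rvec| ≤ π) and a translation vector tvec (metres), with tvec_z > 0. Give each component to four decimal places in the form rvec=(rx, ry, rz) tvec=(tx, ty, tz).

rvec=(0.1152, 0.0319, -0.4484) tvec=(-0.0849, 0.0067, 0.8127)

Intrinsics K: fx=788.5, fy=795.1, cx=320.2, cy=237.9
Marker side s = 0.206 m; corners in marker frame (Z=0):
  M0 = (-0.1030, +0.1030, 0)
  M1 = (+0.1030, +0.1030, 0)
  M2 = (+0.1030, -0.1030, 0)
  M3 = (-0.1030, -0.1030, 0)
Detected image corners:
  c0 = (193.810758, 375.237867) px
  c1 = (370.957325, 290.901084) px
  c2 = (283.724040, 108.277561) px
  c3 = (103.124419, 197.464415) px
Planar DLT: solve 8×8 A·h = b for H (H[2,2]=1):
  H  [+851.78745 +462.36283 +237.85498]
  H  [-437.78626 +905.77440 +244.46676]
  H  [-0.06901 +0.12803 +1.00000]
B = K⁻¹H; ‖b₁‖=1.230414, ‖b₂‖=1.230414; λ = 2/(‖b₁‖+‖b₂‖) = 0.812735, sign → tz>0 ⇒ λ=+0.812735
r₁ = λ·B[:,0] = (+0.90074,-0.43071,-0.05609); r₂ = λ·B[:,1] = (+0.43432,+0.89473,+0.10406)
r₃ = r₁×r₂ = (+0.00536,-0.11809,+0.99299); SVD([r₁ r₂ r₃]) → R = UVᵀ:
  R  [+0.90074 +0.43432 +0.00536]
  R  [-0.43071 +0.89473 -0.11809]
  R  [-0.05609 +0.10406 +0.99299]
t = (-0.08488, +0.00671, +0.81273) m
tr R = 2.788462; θ = arccos((tr R − 1)/2) = 0.464086 rad = 26.590°
axis k = ((R−Rᵀ)₃₂, (R−Rᵀ)₁₃, (R−Rᵀ)₂₁) / (2 sinθ) = (+0.248148, +0.068645, -0.966287)
rvec = θ·k = (+0.115162, +0.031857, -0.448441)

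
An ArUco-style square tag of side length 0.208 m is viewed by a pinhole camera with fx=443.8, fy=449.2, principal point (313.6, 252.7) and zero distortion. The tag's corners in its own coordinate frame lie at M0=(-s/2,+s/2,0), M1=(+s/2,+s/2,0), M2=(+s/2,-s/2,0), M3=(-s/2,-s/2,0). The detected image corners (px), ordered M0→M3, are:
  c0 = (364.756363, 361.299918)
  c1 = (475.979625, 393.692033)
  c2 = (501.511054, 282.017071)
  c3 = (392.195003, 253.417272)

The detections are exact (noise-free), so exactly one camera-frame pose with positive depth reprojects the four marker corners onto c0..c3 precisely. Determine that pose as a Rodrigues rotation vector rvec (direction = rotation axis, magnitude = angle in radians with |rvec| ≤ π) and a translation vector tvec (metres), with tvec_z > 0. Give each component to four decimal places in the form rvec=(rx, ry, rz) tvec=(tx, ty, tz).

Intrinsics K: fx=443.8, fy=449.2, cx=313.6, cy=252.7
Marker side s = 0.208 m; corners in marker frame (Z=0):
  M0 = (-0.1040, +0.1040, 0)
  M1 = (+0.1040, +0.1040, 0)
  M2 = (+0.1040, -0.1040, 0)
  M3 = (-0.1040, -0.1040, 0)
Detected image corners:
  c0 = (364.756363, 361.299918) px
  c1 = (475.979625, 393.692033) px
  c2 = (501.511054, 282.017071) px
  c3 = (392.195003, 253.417272) px
Planar DLT: solve 8×8 A·h = b for H (H[2,2]=1):
  H  [+471.96679 -177.41164 +433.00079]
  H  [+103.26390 +490.44381 +321.73556]
  H  [-0.13404 -0.11535 +1.00000]
B = K⁻¹H; ‖b₁‖=1.205220, ‖b₂‖=1.205220; λ = 2/(‖b₁‖+‖b₂‖) = 0.829724, sign → tz>0 ⇒ λ=+0.829724
r₁ = λ·B[:,0] = (+0.96097,+0.25331,-0.11122); r₂ = λ·B[:,1] = (-0.26406,+0.95975,-0.09571)
r₃ = r₁×r₂ = (+0.08250,+0.12134,+0.98918); SVD([r₁ r₂ r₃]) → R = UVᵀ:
  R  [+0.96097 -0.26406 +0.08250]
  R  [+0.25331 +0.95975 +0.12134]
  R  [-0.11122 -0.09571 +0.98918]
t = (+0.22323, +0.12752, +0.82972) m
tr R = 2.909896; θ = arccos((tr R − 1)/2) = 0.301312 rad = 17.264°
axis k = ((R−Rᵀ)₃₂, (R−Rᵀ)₁₃, (R−Rᵀ)₂₁) / (2 sinθ) = (-0.365675, +0.326362, +0.871648)
rvec = θ·k = (-0.110182, +0.098337, +0.262638)

rvec=(-0.1102, 0.0983, 0.2626) tvec=(0.2232, 0.1275, 0.8297)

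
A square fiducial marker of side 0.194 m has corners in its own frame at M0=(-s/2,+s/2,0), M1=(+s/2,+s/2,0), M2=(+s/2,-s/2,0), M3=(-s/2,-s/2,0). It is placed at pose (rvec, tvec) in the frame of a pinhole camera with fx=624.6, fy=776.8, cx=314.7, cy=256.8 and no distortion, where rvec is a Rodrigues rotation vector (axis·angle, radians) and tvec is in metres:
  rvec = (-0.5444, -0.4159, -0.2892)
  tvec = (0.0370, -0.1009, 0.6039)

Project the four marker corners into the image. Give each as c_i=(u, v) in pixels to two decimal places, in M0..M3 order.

Intrinsics K: fx=624.6, fy=776.8, cx=314.7, cy=256.8
Marker side s = 0.194 m; corners in marker frame (Z=0):
  M0 = (-0.0970, +0.0970, 0)
  M1 = (+0.0970, +0.0970, 0)
  M2 = (+0.0970, -0.0970, 0)
  M3 = (-0.0970, -0.0970, 0)
rvec = (-0.5444, -0.4159, -0.2892), |rvec| = θ = 0.74363 rad = 42.607°
Rodrigues: sinθ=0.67696, 1−cosθ=0.26398; R = I + sinθ·[k]× + (1−cosθ)·[k]×²:
    [+0.87750 +0.37136 -0.30346]
    [-0.15519 +0.81859 +0.55301]
    [+0.45377 -0.43818 +0.77594]
t = (0.0370, -0.1009, 0.6039) m
M0: Pc = R·M0+t = (-0.01210, -0.00644, +0.51738); u = 624.6·(-0.01210)/0.51738 + 314.7 = 300.0978, v = 776.8·(-0.00644)/0.51738 + 256.8 = 247.1258
M1: Pc = R·M1+t = (+0.15814, -0.03655, +0.60541); u = 624.6·(+0.15814)/0.60541 + 314.7 = 477.8512, v = 776.8·(-0.03655)/0.60541 + 256.8 = 209.9033
M2: Pc = R·M2+t = (+0.08610, -0.19536, +0.69042); u = 624.6·(+0.08610)/0.69042 + 314.7 = 392.5879, v = 776.8·(-0.19536)/0.69042 + 256.8 = 37.0017
M3: Pc = R·M3+t = (-0.08414, -0.16525, +0.60239); u = 624.6·(-0.08414)/0.60239 + 314.7 = 227.4580, v = 776.8·(-0.16525)/0.60239 + 256.8 = 43.7038

c0=(300.10, 247.13) c1=(477.85, 209.90) c2=(392.59, 37.00) c3=(227.46, 43.70)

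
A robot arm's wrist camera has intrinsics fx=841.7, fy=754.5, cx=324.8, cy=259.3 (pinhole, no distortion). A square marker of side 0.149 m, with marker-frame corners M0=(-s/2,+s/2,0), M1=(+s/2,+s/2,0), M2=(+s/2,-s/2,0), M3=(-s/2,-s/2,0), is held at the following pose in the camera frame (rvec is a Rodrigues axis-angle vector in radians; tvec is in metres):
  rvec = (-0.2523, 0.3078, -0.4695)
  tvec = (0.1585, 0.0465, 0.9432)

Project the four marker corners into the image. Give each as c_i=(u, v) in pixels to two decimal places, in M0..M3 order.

Intrinsics K: fx=841.7, fy=754.5, cx=324.8, cy=259.3
Marker side s = 0.149 m; corners in marker frame (Z=0):
  M0 = (-0.0745, +0.0745, 0)
  M1 = (+0.0745, +0.0745, 0)
  M2 = (+0.0745, -0.0745, 0)
  M3 = (-0.0745, -0.0745, 0)
rvec = (-0.2523, 0.3078, -0.4695), |rvec| = θ = 0.61549 rad = 35.265°
Rodrigues: sinθ=0.57736, 1−cosθ=0.18351; R = I + sinθ·[k]× + (1−cosθ)·[k]×²:
    [+0.84733 +0.40279 +0.34611]
    [-0.47803 +0.86239 +0.16667]
    [-0.23135 -0.30667 +0.92327]
t = (0.1585, 0.0465, 0.9432) m
M0: Pc = R·M0+t = (+0.12538, +0.14636, +0.93759); u = 841.7·(+0.12538)/0.93759 + 324.8 = 437.3593, v = 754.5·(+0.14636)/0.93759 + 259.3 = 377.0803
M1: Pc = R·M1+t = (+0.25163, +0.07513, +0.90312); u = 841.7·(+0.25163)/0.90312 + 324.8 = 559.3215, v = 754.5·(+0.07513)/0.90312 + 259.3 = 322.0702
M2: Pc = R·M2+t = (+0.19162, -0.05336, +0.94881); u = 841.7·(+0.19162)/0.94881 + 324.8 = 494.7859, v = 754.5·(-0.05336)/0.94881 + 259.3 = 216.8670
M3: Pc = R·M3+t = (+0.06537, +0.01787, +0.98328); u = 841.7·(+0.06537)/0.98328 + 324.8 = 380.7539, v = 754.5·(+0.01787)/0.98328 + 259.3 = 273.0088

c0=(437.36, 377.08) c1=(559.32, 322.07) c2=(494.79, 216.87) c3=(380.75, 273.01)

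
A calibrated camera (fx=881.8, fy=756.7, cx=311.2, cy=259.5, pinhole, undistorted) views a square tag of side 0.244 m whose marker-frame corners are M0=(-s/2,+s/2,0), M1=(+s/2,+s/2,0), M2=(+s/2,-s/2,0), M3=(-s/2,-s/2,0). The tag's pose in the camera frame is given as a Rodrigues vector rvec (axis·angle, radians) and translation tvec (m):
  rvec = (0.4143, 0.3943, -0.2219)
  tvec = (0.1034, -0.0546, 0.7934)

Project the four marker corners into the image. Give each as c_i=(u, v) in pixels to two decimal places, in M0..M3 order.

Intrinsics K: fx=881.8, fy=756.7, cx=311.2, cy=259.5
Marker side s = 0.244 m; corners in marker frame (Z=0):
  M0 = (-0.1220, +0.1220, 0)
  M1 = (+0.1220, +0.1220, 0)
  M2 = (+0.1220, -0.1220, 0)
  M3 = (-0.1220, -0.1220, 0)
rvec = (0.4143, 0.3943, -0.2219), |rvec| = θ = 0.61348 rad = 35.150°
Rodrigues: sinθ=0.57572, 1−cosθ=0.18235; R = I + sinθ·[k]× + (1−cosθ)·[k]×²:
    [+0.90081 +0.28739 +0.32549]
    [-0.12909 +0.89298 -0.43119]
    [-0.41457 +0.34640 +0.84151]
t = (0.1034, -0.0546, 0.7934) m
M0: Pc = R·M0+t = (+0.02856, +0.07009, +0.88624); u = 881.8·(+0.02856)/0.88624 + 311.2 = 339.6192, v = 756.7·(+0.07009)/0.88624 + 259.5 = 319.3473
M1: Pc = R·M1+t = (+0.24836, +0.03859, +0.78508); u = 881.8·(+0.24836)/0.78508 + 311.2 = 590.1571, v = 756.7·(+0.03859)/0.78508 + 259.5 = 296.6989
M2: Pc = R·M2+t = (+0.17824, -0.17929, +0.70056); u = 881.8·(+0.17824)/0.70056 + 311.2 = 535.5488, v = 756.7·(-0.17929)/0.70056 + 259.5 = 65.8400
M3: Pc = R·M3+t = (-0.04156, -0.14779, +0.80172); u = 881.8·(-0.04156)/0.80172 + 311.2 = 265.4875, v = 756.7·(-0.14779)/0.80172 + 259.5 = 120.0044

c0=(339.62, 319.35) c1=(590.16, 296.70) c2=(535.55, 65.84) c3=(265.49, 120.00)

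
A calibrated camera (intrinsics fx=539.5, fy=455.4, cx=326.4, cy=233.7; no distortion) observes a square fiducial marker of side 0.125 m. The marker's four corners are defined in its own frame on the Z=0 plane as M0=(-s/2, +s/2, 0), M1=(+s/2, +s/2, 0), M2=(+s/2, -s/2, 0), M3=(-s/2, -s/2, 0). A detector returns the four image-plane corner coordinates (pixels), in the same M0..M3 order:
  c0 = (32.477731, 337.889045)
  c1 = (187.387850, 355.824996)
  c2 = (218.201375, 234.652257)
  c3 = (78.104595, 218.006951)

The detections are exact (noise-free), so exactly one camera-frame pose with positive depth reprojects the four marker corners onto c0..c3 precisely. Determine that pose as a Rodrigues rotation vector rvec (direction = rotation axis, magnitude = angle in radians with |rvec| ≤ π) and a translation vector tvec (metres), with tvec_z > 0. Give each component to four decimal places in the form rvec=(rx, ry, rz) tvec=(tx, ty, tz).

Intrinsics K: fx=539.5, fy=455.4, cx=326.4, cy=233.7
Marker side s = 0.125 m; corners in marker frame (Z=0):
  M0 = (-0.0625, +0.0625, 0)
  M1 = (+0.0625, +0.0625, 0)
  M2 = (+0.0625, -0.0625, 0)
  M3 = (-0.0625, -0.0625, 0)
Detected image corners:
  c0 = (32.477731, 337.889045) px
  c1 = (187.387850, 355.824996) px
  c2 = (218.201375, 234.652257) px
  c3 = (78.104595, 218.006951) px
Planar DLT: solve 8×8 A·h = b for H (H[2,2]=1):
  H  [+1180.76119 -408.37715 +130.12515]
  H  [+146.24457 +736.09334 +283.61052]
  H  [+0.02853 -0.79602 +1.00000]
B = K⁻¹H; ‖b₁‖=2.193071, ‖b₂‖=2.193071; λ = 2/(‖b₁‖+‖b₂‖) = 0.455982, sign → tz>0 ⇒ λ=+0.455982
r₁ = λ·B[:,0] = (+0.99010,+0.13976,+0.01301); r₂ = λ·B[:,1] = (-0.12556,+0.92330,-0.36297)
r₃ = r₁×r₂ = (-0.06274,+0.35775,+0.93171); SVD([r₁ r₂ r₃]) → R = UVᵀ:
  R  [+0.99010 -0.12556 -0.06274]
  R  [+0.13976 +0.92330 +0.35775]
  R  [+0.01301 -0.36297 +0.93171]
t = (-0.16589, +0.04997, +0.45598) m
tr R = 2.845112; θ = arccos((tr R − 1)/2) = 0.396144 rad = 22.697°
axis k = ((R−Rᵀ)₃₂, (R−Rᵀ)₁₃, (R−Rᵀ)₂₁) / (2 sinθ) = (-0.933902, -0.098153, +0.343791)
rvec = θ·k = (-0.369960, -0.038883, +0.136191)

rvec=(-0.3700, -0.0389, 0.1362) tvec=(-0.1659, 0.0500, 0.4560)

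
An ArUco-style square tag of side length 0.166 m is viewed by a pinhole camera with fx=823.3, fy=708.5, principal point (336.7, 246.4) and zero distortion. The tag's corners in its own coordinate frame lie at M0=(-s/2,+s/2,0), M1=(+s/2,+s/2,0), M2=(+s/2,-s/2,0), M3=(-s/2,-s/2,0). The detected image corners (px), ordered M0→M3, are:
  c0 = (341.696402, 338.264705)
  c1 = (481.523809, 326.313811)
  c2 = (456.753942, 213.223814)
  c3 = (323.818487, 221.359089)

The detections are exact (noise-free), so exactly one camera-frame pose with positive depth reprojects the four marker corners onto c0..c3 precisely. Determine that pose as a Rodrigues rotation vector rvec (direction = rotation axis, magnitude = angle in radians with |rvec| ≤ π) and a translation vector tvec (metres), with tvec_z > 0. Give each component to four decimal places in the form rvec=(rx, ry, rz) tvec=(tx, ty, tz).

rvec=(-0.3383, -0.1527, -0.1040) tvec=(0.0767, 0.0367, 0.9729)

Intrinsics K: fx=823.3, fy=708.5, cx=336.7, cy=246.4
Marker side s = 0.166 m; corners in marker frame (Z=0):
  M0 = (-0.0830, +0.0830, 0)
  M1 = (+0.0830, +0.0830, 0)
  M2 = (+0.0830, -0.0830, 0)
  M3 = (-0.0830, -0.0830, 0)
Detected image corners:
  c0 = (341.696402, 338.264705) px
  c1 = (481.523809, 326.313811) px
  c2 = (456.753942, 213.223814) px
  c3 = (323.818487, 221.359089) px
Planar DLT: solve 8×8 A·h = b for H (H[2,2]=1):
  H  [+889.54979 -4.02393 +401.62270]
  H  [-13.20689 +601.59681 +273.13870]
  H  [+0.17096 -0.33115 +1.00000]
B = K⁻¹H; ‖b₁‖=1.027883, ‖b₂‖=1.027883; λ = 2/(‖b₁‖+‖b₂‖) = 0.972874, sign → tz>0 ⇒ λ=+0.972874
r₁ = λ·B[:,0] = (+0.98314,-0.07598,+0.16632); r₂ = λ·B[:,1] = (+0.12700,+0.93812,-0.32217)
r₃ = r₁×r₂ = (-0.13155,+0.33786,+0.93196); SVD([r₁ r₂ r₃]) → R = UVᵀ:
  R  [+0.98314 +0.12700 -0.13155]
  R  [-0.07598 +0.93812 +0.33786]
  R  [+0.16632 -0.32217 +0.93196]
t = (+0.07672, +0.03672, +0.97287) m
tr R = 2.853221; θ = arccos((tr R − 1)/2) = 0.385501 rad = 22.088°
axis k = ((R−Rᵀ)₃₂, (R−Rᵀ)₁₃, (R−Rᵀ)₂₁) / (2 sinθ) = (-0.877651, -0.396083, -0.269902)
rvec = θ·k = (-0.338335, -0.152690, -0.104048)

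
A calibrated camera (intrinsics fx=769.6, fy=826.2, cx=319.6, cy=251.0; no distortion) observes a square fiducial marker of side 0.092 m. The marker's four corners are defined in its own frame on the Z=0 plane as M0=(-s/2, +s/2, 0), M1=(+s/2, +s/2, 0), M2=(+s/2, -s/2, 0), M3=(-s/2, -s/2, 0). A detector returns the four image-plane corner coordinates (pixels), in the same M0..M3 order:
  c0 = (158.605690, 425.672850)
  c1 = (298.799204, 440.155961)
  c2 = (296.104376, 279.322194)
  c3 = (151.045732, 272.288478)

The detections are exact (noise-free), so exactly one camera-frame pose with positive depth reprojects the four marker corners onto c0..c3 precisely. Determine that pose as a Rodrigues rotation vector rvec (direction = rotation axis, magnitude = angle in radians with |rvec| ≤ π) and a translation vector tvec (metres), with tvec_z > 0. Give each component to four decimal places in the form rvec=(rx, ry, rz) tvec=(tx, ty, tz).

rvec=(0.1830, 0.2574, 0.0115) tvec=(-0.0575, 0.0589, 0.4650)

Intrinsics K: fx=769.6, fy=826.2, cx=319.6, cy=251.0
Marker side s = 0.092 m; corners in marker frame (Z=0):
  M0 = (-0.0460, +0.0460, 0)
  M1 = (+0.0460, +0.0460, 0)
  M2 = (+0.0460, -0.0460, 0)
  M3 = (-0.0460, -0.0460, 0)
Detected image corners:
  c0 = (158.605690, 425.672850) px
  c1 = (298.799204, 440.155961) px
  c2 = (296.104376, 279.322194) px
  c3 = (151.045732, 272.288478) px
Planar DLT: solve 8×8 A·h = b for H (H[2,2]=1):
  H  [+1427.21689 +144.64512 +224.40644]
  H  [-74.43568 +1844.99066 +355.63594]
  H  [-0.54211 +0.39026 +1.00000]
B = K⁻¹H; ‖b₁‖=2.150410, ‖b₂‖=2.150410; λ = 2/(‖b₁‖+‖b₂‖) = 0.465028, sign → tz>0 ⇒ λ=+0.465028
r₁ = λ·B[:,0] = (+0.96708,+0.03469,-0.25210); r₂ = λ·B[:,1] = (+0.01204,+0.98332,+0.18148)
r₃ = r₁×r₂ = (+0.25419,-0.17854,+0.95053); SVD([r₁ r₂ r₃]) → R = UVᵀ:
  R  [+0.96708 +0.01204 +0.25419]
  R  [+0.03469 +0.98332 -0.17854]
  R  [-0.25210 +0.18148 +0.95053]
t = (-0.05752, +0.05889, +0.46503) m
tr R = 2.900933; θ = arccos((tr R − 1)/2) = 0.316063 rad = 18.109°
axis k = ((R−Rᵀ)₃₂, (R−Rᵀ)₁₃, (R−Rᵀ)₂₁) / (2 sinθ) = (+0.579140, +0.814413, +0.036444)
rvec = θ·k = (+0.183045, +0.257405, +0.011519)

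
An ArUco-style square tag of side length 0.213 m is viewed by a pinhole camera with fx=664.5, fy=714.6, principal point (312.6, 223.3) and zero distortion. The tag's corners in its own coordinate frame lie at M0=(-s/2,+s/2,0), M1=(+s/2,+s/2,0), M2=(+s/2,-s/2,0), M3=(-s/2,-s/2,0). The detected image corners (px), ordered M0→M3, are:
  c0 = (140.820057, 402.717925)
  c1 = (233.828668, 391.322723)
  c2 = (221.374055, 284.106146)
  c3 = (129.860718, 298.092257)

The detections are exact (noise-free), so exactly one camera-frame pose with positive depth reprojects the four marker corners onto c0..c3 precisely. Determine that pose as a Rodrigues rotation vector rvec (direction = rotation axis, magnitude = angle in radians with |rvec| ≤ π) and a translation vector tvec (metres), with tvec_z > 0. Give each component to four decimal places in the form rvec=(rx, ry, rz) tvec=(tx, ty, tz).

Intrinsics K: fx=664.5, fy=714.6, cx=312.6, cy=223.3
Marker side s = 0.213 m; corners in marker frame (Z=0):
  M0 = (-0.1065, +0.1065, 0)
  M1 = (+0.1065, +0.1065, 0)
  M2 = (+0.1065, -0.1065, 0)
  M3 = (-0.1065, -0.1065, 0)
Detected image corners:
  c0 = (140.820057, 402.717925) px
  c1 = (233.828668, 391.322723) px
  c2 = (221.374055, 284.106146) px
  c3 = (129.860718, 298.092257) px
Planar DLT: solve 8×8 A·h = b for H (H[2,2]=1):
  H  [+410.96999 +43.92026 +180.83324]
  H  [-101.62926 +476.35451 +343.80049]
  H  [-0.12210 -0.06060 +1.00000]
B = K⁻¹H; ‖b₁‖=0.694683, ‖b₂‖=0.694683; λ = 2/(‖b₁‖+‖b₂‖) = 1.439506, sign → tz>0 ⇒ λ=+1.439506
r₁ = λ·B[:,0] = (+0.97297,-0.14980,-0.17576); r₂ = λ·B[:,1] = (+0.13618,+0.98684,-0.08723)
r₃ = r₁×r₂ = (+0.18652,+0.06094,+0.98056); SVD([r₁ r₂ r₃]) → R = UVᵀ:
  R  [+0.97297 +0.13618 +0.18652]
  R  [-0.14980 +0.98684 +0.06094]
  R  [-0.17576 -0.08723 +0.98056]
t = (-0.28545, +0.24274, +1.43951) m
tr R = 2.940365; θ = arccos((tr R − 1)/2) = 0.244814 rad = 14.027°
axis k = ((R−Rᵀ)₃₂, (R−Rᵀ)₁₃, (R−Rᵀ)₂₁) / (2 sinθ) = (-0.305649, +0.747351, -0.589954)
rvec = θ·k = (-0.074827, +0.182962, -0.144429)

rvec=(-0.0748, 0.1830, -0.1444) tvec=(-0.2854, 0.2427, 1.4395)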